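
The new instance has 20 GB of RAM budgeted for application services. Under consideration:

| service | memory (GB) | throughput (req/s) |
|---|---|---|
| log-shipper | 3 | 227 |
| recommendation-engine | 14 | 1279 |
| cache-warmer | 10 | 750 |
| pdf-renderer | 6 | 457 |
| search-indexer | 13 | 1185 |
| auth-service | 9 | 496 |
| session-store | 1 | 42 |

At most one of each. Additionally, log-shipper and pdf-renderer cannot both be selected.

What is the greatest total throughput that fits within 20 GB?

1736

By throughput per GB: recommendation-engine 91.36, search-indexer 91.15, pdf-renderer 76.17 lead.
Recommendation-engine + pdf-renderer uses 20 of the 20 GB and totals 1736.
Runner-up pdf-renderer + search-indexer + session-store tops out at 1684.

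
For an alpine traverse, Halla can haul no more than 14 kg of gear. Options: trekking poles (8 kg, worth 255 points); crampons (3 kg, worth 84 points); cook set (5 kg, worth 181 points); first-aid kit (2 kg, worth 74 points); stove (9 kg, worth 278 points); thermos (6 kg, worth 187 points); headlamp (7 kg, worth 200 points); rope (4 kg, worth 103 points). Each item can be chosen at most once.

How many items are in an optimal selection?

Optimal total is 459.
One optimal bundle: cook set + stove (14 kg).
Any selection reaching 459 contains exactly 2 items.

2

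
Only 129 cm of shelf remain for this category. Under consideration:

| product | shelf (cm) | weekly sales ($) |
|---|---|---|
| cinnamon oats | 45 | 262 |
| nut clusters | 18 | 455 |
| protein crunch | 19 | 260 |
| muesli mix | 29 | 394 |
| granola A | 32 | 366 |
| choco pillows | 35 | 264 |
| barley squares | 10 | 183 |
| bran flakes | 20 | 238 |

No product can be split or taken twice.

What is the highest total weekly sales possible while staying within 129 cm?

1896

Ranking by ratio (weekly sales/cm): nut clusters 25.28, barley squares 18.30, protein crunch 13.68, muesli mix 13.59.
Taking nut clusters + protein crunch + muesli mix + granola A + barley squares + bran flakes: 128 cm used, 1896 in weekly sales.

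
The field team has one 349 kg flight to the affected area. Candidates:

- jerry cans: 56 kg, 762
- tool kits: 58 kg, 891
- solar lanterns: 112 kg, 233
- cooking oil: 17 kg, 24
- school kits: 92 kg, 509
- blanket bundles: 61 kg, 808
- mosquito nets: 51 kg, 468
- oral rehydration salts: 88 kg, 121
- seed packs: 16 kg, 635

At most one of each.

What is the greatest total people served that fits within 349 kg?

Ranking by ratio (people served/kg): seed packs 39.69, tool kits 15.36, jerry cans 13.61.
Best packing: jerry cans + tool kits + school kits + blanket bundles + mosquito nets + seed packs — 334 kg, 4073 total.
No other feasible combination exceeds 4073.

4073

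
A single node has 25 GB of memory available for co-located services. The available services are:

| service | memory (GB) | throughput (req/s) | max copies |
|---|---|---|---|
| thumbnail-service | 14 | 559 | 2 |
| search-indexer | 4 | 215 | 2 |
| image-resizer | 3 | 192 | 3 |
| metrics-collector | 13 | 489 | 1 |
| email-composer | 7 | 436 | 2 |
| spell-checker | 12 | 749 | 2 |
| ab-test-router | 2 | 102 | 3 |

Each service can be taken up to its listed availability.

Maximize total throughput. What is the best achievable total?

1569

A density-first pass picks search-indexer + 3×image-resizer + spell-checker — 1540 at 25 GB.
The 7 GB tied up in search-indexer and image-resizer is better spent on email-composer — total rises to 1569 (25 GB).
Every other selection either busts 25 GB or exceeds an availability limit or fails to beat 1569.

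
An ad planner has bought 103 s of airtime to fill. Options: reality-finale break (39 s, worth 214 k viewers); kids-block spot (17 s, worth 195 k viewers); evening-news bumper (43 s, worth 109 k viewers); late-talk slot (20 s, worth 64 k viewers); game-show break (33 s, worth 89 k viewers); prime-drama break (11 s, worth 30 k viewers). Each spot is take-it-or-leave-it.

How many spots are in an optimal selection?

Best achievable expected reach is 528.
One optimal bundle: reality-finale break + kids-block spot + game-show break + prime-drama break (100 s).
Every optimal selection uses 4 spots.

4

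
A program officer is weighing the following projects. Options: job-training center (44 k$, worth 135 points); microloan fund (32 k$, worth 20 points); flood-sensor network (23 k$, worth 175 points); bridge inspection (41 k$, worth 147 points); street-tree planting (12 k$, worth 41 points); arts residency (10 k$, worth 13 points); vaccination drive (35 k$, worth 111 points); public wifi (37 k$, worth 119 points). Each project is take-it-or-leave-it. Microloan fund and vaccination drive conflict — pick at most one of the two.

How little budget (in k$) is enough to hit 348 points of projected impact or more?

76

Look for the lowest-budget combination reaching 348.
flood-sensor network + bridge inspection + street-tree planting: 363 projected impact at 76 k$.
Any bundle with less than 76 k$ falls short of 348.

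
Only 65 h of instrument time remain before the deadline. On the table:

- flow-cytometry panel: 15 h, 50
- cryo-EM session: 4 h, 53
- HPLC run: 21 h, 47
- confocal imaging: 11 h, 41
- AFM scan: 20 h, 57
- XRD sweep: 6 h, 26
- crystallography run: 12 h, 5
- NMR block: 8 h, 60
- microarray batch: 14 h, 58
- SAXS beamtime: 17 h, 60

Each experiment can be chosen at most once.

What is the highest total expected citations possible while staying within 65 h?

307

By expected citations per h: cryo-EM session 13.25, NMR block 7.50, XRD sweep 4.33, microarray batch 4.14 lead.
A density-first pass picks cryo-EM session + confocal imaging + XRD sweep + NMR block + microarray batch + SAXS beamtime — 298 at 60 h.
Dropping confocal imaging frees 11 h; slotting in flow-cytometry panel (15 h) lifts the total to 307 at 64 h.
Nothing else within 65 h beats 307.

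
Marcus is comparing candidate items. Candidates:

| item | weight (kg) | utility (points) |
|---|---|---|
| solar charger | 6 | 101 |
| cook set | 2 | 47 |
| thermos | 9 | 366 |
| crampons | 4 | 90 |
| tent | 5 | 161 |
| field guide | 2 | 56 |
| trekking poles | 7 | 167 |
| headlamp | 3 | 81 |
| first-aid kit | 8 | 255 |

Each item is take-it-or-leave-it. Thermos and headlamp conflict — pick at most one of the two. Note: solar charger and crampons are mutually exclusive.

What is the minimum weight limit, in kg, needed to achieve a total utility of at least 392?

Need the lightest bundle worth ≥ 392.
Taking cook set + thermos gives 413 (≥ 392) for 11 kg.
No combination under 11 kg hits 392.

11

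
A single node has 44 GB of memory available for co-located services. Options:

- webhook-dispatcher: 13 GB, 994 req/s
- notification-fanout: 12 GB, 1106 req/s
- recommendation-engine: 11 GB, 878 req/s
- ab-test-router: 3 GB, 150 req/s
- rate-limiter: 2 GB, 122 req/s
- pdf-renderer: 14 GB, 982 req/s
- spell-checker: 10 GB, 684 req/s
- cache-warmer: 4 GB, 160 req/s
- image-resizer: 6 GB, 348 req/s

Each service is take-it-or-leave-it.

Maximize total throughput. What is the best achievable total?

3448

The ratio ordering already packs tightly: webhook-dispatcher + notification-fanout + recommendation-engine + rate-limiter + image-resizer, 44 GB, 3448.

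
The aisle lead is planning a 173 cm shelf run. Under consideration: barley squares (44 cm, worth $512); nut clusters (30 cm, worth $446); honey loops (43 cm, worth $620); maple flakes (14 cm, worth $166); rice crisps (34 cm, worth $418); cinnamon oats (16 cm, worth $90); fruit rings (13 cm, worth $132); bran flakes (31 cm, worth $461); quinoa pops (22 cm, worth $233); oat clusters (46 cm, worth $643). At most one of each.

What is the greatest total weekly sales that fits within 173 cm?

Greedy by ratio would take nut clusters + honey loops + maple flakes + bran flakes + oat clusters: 164 cm used, total 2336.
Replace maple flakes with quinoa pops: the trade gains 67 net, giving 2403 at 172 cm.
Nothing else within 173 cm beats 2403.

2403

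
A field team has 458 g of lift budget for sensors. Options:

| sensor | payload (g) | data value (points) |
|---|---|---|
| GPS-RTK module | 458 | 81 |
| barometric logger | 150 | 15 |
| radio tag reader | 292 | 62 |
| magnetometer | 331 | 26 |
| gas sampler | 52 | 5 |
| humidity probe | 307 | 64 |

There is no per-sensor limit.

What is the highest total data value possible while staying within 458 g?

81

Density check — radio tag reader 0.21, humidity probe 0.21, GPS-RTK module 0.18 are the best per g.
Greedy by ratio would take barometric logger + radio tag reader: 442 g used, total 77.
The 442 g tied up in barometric logger and radio tag reader is better spent on GPS-RTK module — total rises to 81 (458 g).
No other feasible combination exceeds 81.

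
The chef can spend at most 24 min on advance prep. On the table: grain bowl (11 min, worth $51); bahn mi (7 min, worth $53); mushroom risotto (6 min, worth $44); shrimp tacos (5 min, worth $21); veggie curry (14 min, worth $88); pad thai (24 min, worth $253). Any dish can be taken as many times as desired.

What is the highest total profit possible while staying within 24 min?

By profit per min: pad thai 10.54, bahn mi 7.57, mushroom risotto 7.33 lead.
Taking pad thai: 24 min used, 253 in profit.
No other feasible combination exceeds 253.

253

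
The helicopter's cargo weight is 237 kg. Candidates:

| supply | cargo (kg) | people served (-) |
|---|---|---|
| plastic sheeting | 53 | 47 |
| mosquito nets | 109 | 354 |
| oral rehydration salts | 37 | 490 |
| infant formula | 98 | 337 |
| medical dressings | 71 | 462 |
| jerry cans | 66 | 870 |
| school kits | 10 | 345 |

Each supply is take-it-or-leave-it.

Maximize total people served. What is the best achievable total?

Plastic sheeting + oral rehydration salts + medical dressings + jerry cans + school kits uses 237 of the 237 kg and totals 2214.
No other feasible combination exceeds 2214.

2214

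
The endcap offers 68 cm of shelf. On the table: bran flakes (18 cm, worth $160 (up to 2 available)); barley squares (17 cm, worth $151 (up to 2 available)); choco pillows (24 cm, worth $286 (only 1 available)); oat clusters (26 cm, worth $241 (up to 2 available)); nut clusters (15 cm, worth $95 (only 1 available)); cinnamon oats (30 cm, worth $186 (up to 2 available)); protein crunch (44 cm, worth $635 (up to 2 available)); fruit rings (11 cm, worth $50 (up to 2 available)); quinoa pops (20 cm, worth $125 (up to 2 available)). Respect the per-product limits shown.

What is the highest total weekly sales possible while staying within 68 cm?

The ratio ordering already packs tightly: choco pillows + protein crunch, 68 cm, 921.

921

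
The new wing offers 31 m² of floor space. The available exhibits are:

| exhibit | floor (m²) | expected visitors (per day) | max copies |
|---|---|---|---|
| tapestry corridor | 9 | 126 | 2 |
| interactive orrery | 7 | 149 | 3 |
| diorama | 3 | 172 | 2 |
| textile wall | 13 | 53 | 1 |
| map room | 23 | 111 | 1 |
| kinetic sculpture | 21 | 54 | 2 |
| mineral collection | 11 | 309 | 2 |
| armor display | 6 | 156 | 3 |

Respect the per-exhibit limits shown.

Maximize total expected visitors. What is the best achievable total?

A density-first pass picks 2×diorama + 2×mineral collection — 962 at 28 m².
Dropping mineral collection frees 11 m²; slotting in 2×armor display (12 m²) lifts the total to 965 at 29 m².
The spare 2 m² is too small for any remaining exhibit, and no exchange beats 965.

965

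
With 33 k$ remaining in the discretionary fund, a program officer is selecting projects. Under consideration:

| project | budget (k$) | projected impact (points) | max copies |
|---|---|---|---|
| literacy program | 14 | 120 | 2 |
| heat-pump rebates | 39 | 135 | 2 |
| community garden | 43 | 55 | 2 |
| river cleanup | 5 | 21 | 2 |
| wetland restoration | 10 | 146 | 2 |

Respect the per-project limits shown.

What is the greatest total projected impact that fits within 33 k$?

334

The ratio ordering already packs tightly: 2×river cleanup + 2×wetland restoration, 30 k$, 334.
That's the maximum — no swap from here does better than 334.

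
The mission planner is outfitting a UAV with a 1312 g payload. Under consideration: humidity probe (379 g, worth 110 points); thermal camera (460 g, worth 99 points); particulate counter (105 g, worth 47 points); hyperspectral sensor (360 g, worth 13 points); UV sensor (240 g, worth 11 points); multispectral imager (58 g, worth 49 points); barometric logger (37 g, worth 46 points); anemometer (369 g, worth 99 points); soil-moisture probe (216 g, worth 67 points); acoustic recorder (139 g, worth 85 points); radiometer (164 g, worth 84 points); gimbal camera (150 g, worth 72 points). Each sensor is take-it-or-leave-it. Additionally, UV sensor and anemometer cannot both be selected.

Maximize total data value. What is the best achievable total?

560

Humidity probe + particulate counter + multispectral imager + barometric logger + soil-moisture probe + acoustic recorder + radiometer + gimbal camera uses 1248 of the 1312 g and totals 560.
No other feasible combination exceeds 560.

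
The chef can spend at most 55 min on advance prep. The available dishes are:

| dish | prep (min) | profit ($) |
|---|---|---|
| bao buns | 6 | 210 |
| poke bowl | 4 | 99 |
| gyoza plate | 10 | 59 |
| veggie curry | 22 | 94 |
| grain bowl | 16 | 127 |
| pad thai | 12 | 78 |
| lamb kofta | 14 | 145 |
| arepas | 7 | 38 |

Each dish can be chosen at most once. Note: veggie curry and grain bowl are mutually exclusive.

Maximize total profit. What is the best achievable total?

659

Density check — bao buns 35.00, poke bowl 24.75, lamb kofta 10.36, grain bowl 7.94 are the best per min.
Best packing: bao buns + poke bowl + grain bowl + pad thai + lamb kofta — 52 min, 659 total.
The closest alternative, bao buns + poke bowl + gyoza plate + grain bowl + lamb kofta, reaches only 640.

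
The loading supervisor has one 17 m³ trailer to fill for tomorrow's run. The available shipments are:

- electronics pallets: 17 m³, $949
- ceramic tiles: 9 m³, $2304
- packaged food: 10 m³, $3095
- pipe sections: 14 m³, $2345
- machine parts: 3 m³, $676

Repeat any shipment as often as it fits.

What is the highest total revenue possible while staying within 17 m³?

4447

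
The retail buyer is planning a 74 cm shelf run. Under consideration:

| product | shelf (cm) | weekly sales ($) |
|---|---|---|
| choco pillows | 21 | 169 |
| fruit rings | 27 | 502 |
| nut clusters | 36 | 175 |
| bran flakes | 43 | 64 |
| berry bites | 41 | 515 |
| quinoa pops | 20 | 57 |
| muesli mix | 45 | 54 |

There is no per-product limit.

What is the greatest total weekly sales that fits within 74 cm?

2×fruit rings + quinoa pops uses 74 of the 74 cm and totals 1061.
That's the maximum — no swap from here does better than 1061.

1061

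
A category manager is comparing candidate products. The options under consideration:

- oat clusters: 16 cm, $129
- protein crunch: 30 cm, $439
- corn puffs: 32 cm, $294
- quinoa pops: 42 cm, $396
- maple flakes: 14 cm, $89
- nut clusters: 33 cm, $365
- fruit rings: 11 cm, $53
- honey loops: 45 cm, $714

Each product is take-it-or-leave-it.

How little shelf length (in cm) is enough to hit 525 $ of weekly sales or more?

Look for the lowest-shelf combination reaching 525.
Taking protein crunch + maple flakes gives 528 (≥ 525) for 44 cm.
Any bundle with less than 44 cm falls short of 525.

44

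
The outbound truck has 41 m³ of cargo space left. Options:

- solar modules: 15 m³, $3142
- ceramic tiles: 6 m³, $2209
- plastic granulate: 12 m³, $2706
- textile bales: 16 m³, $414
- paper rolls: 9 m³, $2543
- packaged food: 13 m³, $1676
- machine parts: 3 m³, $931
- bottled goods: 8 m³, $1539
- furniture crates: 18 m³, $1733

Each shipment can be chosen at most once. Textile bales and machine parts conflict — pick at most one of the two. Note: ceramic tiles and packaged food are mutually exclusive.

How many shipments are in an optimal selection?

Best achievable revenue is 10364.
For example solar modules + ceramic tiles + paper rolls + machine parts + bottled goods achieves it, using 41 m³.
Every optimal selection uses 5 shipments.

5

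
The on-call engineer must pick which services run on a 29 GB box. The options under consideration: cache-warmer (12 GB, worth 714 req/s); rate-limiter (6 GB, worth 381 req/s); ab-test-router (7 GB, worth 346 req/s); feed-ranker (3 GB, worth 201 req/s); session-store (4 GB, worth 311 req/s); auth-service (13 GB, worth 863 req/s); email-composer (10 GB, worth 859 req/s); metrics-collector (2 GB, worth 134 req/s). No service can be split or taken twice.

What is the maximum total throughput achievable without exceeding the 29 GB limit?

2167

Taking the top-ratio services first gives rate-limiter + feed-ranker + session-store + email-composer + metrics-collector for 1886 (25 GB).
Dropping rate-limiter and feed-ranker frees 9 GB; slotting in auth-service (13 GB) lifts the total to 2167 at 29 GB.
An exhaustive check of the 256 subsets confirms 2167.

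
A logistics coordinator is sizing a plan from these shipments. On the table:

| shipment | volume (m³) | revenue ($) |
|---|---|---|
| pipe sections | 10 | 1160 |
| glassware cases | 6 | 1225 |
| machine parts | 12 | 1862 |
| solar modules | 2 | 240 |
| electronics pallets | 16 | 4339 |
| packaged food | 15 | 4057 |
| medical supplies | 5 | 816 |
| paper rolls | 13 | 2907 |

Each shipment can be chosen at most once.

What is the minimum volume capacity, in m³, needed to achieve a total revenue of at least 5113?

21

Need the lightest bundle worth ≥ 5113.
glassware cases + packaged food reaches 5282 using 21 m³.
No combination under 21 m³ hits 5113.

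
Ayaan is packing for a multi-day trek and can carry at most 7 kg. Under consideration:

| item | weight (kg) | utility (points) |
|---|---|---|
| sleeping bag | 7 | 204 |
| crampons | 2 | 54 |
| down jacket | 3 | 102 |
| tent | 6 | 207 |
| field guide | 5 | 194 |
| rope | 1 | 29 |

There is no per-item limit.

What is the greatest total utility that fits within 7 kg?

252

Taking field guide + 2×rope: 7 kg used, 252 in utility.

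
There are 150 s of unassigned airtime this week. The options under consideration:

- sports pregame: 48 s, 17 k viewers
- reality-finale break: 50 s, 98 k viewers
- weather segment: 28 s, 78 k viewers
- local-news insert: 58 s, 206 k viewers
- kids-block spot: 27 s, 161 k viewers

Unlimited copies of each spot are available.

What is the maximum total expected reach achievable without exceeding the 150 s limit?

805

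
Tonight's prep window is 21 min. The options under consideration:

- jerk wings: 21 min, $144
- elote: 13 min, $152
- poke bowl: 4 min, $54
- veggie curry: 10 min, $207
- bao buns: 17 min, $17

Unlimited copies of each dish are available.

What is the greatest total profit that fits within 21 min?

Ranking by ratio (profit/min): veggie curry 20.70, poke bowl 13.50, elote 11.69.
Best packing: 2×veggie curry — 20 min, 414 total.

414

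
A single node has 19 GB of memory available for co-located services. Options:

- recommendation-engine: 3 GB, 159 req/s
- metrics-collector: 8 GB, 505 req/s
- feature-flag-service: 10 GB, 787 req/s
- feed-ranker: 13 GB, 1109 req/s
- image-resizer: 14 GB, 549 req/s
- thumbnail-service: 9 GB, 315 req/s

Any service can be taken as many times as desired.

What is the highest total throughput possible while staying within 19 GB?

2×recommendation-engine + feed-ranker uses 19 of the 19 GB and totals 1427.
No other feasible combination exceeds 1427.

1427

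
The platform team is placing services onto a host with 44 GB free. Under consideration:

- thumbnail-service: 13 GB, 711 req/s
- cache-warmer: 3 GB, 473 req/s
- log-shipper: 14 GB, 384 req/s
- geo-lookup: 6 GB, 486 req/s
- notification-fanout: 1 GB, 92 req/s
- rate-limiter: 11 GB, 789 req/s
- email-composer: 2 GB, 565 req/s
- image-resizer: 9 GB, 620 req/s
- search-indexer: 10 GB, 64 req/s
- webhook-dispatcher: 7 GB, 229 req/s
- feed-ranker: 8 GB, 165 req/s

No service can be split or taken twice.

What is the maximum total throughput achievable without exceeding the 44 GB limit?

3644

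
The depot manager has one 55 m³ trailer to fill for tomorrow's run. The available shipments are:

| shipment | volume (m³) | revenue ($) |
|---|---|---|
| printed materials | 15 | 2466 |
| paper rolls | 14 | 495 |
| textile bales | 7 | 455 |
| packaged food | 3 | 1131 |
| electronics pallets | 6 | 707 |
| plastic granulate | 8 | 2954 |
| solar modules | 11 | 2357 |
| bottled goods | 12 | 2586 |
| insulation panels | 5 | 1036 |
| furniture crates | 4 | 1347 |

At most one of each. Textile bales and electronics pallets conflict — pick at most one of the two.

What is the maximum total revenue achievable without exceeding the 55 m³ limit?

Taking the top-ratio shipments first gives packaged food + electronics pallets + plastic granulate + solar modules + bottled goods + insulation panels + furniture crates for 12118 (49 m³).
Dropping electronics pallets and insulation panels frees 11 m³; slotting in printed materials (15 m³) lifts the total to 12841 at 53 m³.
No other feasible combination exceeds 12841.

12841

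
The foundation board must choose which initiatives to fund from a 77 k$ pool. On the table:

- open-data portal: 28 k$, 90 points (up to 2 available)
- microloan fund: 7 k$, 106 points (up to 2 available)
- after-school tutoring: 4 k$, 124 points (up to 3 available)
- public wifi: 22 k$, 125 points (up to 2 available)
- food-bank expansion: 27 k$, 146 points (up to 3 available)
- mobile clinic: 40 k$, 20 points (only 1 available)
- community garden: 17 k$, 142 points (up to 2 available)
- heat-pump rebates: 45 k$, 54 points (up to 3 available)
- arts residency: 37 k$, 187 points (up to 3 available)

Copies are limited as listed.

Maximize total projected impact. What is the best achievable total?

Filling by ratio: 2×microloan fund + 3×after-school tutoring + 2×community garden for 868, with 17 k$ left unused.
Replace microloan fund with public wifi: the trade gains 19 net, giving 887 at 75 k$.
No other feasible combination exceeds 887.

887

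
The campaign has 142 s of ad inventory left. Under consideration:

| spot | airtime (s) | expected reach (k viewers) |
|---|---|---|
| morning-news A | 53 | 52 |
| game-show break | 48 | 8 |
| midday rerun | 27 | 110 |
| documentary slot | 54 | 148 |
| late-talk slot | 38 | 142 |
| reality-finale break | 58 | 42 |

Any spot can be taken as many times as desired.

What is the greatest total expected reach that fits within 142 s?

550

Best packing: 5×midday rerun — 135 s, 550 total.
Every other selection either busts 142 s or fails to beat 550.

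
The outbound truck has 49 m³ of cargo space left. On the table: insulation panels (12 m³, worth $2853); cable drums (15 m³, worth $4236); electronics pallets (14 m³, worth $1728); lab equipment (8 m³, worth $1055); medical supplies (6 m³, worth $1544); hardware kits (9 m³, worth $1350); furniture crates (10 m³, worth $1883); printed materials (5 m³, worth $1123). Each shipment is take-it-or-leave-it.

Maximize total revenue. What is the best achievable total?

By revenue per m³: cable drums 282.40, medical supplies 257.33, insulation panels 237.75, printed materials 224.60 lead.
The ratio ordering already packs tightly: insulation panels + cable drums + medical supplies + furniture crates + printed materials, 48 m³, 11639.
No other feasible combination exceeds 11639.

11639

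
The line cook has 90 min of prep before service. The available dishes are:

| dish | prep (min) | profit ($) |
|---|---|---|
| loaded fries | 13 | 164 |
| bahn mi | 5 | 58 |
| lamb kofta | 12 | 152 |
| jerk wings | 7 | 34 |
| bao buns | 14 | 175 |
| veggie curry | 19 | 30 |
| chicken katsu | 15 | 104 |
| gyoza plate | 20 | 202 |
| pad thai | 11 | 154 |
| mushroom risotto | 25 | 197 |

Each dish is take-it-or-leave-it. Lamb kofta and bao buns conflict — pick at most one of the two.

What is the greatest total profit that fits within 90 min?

950

By profit per min: pad thai 14.00, lamb kofta 12.67, loaded fries 12.62, bao buns 12.50 lead.
Best packing: loaded fries + bahn mi + bao buns + gyoza plate + pad thai + mushroom risotto — 88 min, 950 total.
The spare 2 min is too small for any remaining dish, and no feasible exchange beats 950.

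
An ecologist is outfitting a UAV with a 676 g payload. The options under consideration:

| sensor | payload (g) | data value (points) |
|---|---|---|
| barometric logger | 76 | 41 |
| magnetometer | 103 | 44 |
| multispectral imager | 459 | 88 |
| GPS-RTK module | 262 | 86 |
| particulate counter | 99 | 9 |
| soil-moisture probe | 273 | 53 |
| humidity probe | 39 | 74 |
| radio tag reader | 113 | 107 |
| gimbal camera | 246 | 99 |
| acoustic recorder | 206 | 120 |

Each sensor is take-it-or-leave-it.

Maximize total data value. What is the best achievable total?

Ranking by ratio (data value/g): humidity probe 1.90, radio tag reader 0.95, acoustic recorder 0.58, barometric logger 0.54.
Taking the top-ratio sensors first gives barometric logger + magnetometer + particulate counter + humidity probe + radio tag reader + acoustic recorder for 395 (636 g).
The 278 g tied up in barometric logger and magnetometer and particulate counter is better spent on gimbal camera — total rises to 400 (604 g).
Every other selection either busts 676 g or fails to beat 400.

400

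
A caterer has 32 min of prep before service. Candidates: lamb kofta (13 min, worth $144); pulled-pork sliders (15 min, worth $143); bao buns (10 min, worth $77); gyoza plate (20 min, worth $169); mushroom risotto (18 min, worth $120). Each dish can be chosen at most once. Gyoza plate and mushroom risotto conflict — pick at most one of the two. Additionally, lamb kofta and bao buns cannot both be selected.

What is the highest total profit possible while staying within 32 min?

287

Taking lamb kofta + pulled-pork sliders: 28 min used, 287 in profit.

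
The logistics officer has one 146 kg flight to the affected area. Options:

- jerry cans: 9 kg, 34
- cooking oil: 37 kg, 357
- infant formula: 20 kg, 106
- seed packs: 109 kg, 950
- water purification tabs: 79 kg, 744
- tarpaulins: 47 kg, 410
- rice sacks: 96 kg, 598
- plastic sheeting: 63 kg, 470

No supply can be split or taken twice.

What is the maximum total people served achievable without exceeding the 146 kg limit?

The ratio heuristic lands on jerry cans + cooking oil + infant formula + water purification tabs (1241) but leaves 1 kg idle.
Replace jerry cans and infant formula and water purification tabs with seed packs: the trade gains 66 net, giving 1307 at 146 kg.
The closest alternative, infant formula + water purification tabs + tarpaulins, reaches only 1260.

1307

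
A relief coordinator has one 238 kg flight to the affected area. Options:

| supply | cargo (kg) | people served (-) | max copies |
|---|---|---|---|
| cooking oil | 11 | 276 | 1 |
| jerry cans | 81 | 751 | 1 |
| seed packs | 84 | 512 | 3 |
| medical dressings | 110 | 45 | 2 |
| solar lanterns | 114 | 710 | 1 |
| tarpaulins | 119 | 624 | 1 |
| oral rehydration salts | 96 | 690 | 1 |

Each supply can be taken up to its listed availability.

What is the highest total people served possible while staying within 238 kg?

The ratio heuristic lands on cooking oil + jerry cans + oral rehydration salts (1717) but leaves 50 kg idle.
Dropping oral rehydration salts frees 96 kg; slotting in solar lanterns (114 kg) lifts the total to 1737 at 206 kg.
The spare 32 kg is too small for any remaining supply, and no exchange beats 1737.

1737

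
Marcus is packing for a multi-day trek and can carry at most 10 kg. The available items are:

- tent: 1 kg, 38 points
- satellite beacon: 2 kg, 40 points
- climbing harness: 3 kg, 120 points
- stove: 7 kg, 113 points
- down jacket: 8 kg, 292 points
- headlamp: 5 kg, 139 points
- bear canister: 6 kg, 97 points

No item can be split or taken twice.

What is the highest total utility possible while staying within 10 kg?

A density-first pass picks tent + climbing harness + headlamp — 297 at 9 kg.
Reworking the packing: satellite beacon + down jacket uses 10 kg and improves the total to 332.
The closest alternative, tent + down jacket, reaches only 330.

332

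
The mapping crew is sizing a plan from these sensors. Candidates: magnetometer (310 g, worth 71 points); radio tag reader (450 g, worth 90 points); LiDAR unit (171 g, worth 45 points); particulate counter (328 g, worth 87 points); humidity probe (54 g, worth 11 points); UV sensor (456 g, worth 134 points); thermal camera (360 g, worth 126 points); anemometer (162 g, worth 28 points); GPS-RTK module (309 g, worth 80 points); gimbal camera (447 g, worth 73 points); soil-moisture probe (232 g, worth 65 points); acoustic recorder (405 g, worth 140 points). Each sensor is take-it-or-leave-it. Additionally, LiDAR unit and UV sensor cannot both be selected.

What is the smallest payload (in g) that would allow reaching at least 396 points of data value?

1221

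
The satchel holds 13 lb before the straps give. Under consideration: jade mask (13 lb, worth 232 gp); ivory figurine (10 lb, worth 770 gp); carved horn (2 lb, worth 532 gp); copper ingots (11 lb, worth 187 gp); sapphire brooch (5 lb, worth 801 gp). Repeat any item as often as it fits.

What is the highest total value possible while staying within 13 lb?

6×carved horn uses 12 of the 13 lb and totals 3192.
That's the maximum — no swap from here does better than 3192.

3192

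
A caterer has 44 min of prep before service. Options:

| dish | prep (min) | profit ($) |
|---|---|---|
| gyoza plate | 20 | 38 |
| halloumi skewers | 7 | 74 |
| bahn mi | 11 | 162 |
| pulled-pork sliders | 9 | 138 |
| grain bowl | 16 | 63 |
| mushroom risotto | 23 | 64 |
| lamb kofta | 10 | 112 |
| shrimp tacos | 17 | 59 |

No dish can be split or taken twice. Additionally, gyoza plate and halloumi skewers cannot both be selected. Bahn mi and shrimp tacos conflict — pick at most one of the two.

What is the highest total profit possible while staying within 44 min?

The ratio ordering already packs tightly: halloumi skewers + bahn mi + pulled-pork sliders + lamb kofta, 37 min, 486.

486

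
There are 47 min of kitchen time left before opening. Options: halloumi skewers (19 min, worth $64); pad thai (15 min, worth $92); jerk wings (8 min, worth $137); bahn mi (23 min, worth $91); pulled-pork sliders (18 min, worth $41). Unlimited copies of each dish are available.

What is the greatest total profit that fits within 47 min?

685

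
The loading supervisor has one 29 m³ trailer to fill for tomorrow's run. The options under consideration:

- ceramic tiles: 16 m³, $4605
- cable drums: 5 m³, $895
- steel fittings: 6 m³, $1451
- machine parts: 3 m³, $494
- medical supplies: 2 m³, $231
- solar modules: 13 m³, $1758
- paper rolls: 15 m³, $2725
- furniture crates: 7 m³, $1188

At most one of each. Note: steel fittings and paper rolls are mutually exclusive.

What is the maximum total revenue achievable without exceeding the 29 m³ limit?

7244

Greedy by ratio would take ceramic tiles + cable drums + steel fittings + medical supplies: 29 m³ used, total 7182.
The 7 m³ tied up in cable drums and medical supplies is better spent on furniture crates — total rises to 7244 (29 m³).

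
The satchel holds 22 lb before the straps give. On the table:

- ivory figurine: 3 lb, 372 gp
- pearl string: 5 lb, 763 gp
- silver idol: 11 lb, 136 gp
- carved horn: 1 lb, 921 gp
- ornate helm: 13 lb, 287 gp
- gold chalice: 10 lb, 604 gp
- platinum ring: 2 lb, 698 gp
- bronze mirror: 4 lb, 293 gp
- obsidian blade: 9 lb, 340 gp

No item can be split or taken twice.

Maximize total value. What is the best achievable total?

3358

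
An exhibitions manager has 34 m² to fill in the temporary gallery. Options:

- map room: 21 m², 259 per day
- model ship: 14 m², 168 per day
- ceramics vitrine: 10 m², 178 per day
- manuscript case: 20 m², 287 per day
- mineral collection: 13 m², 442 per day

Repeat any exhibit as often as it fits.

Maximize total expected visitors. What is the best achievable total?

2×mineral collection uses 26 of the 34 m² and totals 884.
No other feasible combination exceeds 884.

884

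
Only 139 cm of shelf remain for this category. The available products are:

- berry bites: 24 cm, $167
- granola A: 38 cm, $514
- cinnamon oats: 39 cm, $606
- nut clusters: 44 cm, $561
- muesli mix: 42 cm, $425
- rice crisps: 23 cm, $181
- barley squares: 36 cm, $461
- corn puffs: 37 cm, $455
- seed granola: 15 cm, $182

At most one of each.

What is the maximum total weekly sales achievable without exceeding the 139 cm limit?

1863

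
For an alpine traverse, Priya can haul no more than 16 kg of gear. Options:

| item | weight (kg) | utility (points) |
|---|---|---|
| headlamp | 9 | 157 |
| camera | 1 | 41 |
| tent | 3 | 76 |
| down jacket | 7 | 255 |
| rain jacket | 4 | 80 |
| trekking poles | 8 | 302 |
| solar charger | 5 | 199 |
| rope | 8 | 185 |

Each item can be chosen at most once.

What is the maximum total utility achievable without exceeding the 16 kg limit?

598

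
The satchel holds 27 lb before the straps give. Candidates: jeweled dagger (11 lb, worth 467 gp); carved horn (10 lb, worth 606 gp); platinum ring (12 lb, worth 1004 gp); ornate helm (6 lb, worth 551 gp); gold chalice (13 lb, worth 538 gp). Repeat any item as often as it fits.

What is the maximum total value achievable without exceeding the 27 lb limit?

2204

Taking 4×ornate helm: 24 lb used, 2204 in value.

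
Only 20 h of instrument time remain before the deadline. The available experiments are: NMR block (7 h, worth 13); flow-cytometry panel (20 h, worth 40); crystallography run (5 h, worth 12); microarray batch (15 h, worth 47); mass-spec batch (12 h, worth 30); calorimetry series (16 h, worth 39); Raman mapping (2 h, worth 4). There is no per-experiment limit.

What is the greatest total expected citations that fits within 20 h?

59

Crystallography run + microarray batch uses 20 of the 20 h and totals 59.
That's the maximum — no swap from here does better than 59.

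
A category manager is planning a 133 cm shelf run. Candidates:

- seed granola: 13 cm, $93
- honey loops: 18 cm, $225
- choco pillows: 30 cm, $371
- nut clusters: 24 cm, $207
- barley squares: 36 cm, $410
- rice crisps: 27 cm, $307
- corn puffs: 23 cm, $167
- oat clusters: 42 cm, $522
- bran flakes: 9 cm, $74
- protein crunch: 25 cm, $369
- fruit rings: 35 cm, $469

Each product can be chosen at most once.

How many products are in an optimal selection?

The maximum weekly sales within 133 cm is 1731.
One optimal bundle: choco pillows + oat clusters + protein crunch + fruit rings (132 cm).
All optima have 4 products.

4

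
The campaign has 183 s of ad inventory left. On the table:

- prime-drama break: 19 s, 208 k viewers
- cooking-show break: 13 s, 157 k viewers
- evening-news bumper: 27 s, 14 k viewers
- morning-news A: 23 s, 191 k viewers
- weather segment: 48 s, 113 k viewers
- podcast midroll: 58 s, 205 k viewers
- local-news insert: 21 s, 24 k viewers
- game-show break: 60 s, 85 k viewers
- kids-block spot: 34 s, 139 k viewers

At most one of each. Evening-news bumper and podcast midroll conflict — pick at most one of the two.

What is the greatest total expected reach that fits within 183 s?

924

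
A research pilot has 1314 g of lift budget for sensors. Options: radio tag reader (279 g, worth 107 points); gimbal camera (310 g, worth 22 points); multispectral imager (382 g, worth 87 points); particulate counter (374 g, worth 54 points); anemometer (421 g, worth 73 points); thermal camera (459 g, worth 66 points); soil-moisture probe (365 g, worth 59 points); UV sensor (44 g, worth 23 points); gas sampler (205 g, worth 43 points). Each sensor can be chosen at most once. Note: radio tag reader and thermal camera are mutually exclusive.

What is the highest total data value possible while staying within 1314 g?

Taking radio tag reader + multispectral imager + soil-moisture probe + UV sensor + gas sampler: 1275 g used, 319 in data value.
Runner-up radio tag reader + multispectral imager + particulate counter + UV sensor + gas sampler tops out at 314.

319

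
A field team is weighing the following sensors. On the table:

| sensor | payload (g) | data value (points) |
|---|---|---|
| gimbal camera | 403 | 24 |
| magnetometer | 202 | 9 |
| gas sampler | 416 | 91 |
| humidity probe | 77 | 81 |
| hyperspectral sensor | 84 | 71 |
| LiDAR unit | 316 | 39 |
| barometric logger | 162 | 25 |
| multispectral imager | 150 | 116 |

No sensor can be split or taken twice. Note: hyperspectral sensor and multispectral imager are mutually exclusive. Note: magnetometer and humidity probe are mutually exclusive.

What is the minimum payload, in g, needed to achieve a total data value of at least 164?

227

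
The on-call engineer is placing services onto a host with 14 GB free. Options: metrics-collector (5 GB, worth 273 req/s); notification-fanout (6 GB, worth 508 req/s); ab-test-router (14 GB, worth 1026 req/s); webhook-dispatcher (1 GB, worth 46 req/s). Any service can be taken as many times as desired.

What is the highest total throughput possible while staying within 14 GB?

1108

Ranking by ratio (throughput/GB): notification-fanout 84.67, ab-test-router 73.29, metrics-collector 54.60, webhook-dispatcher 46.00.
Best packing: 2×notification-fanout + 2×webhook-dispatcher — 14 GB, 1108 total.
That's the maximum — no swap from here does better than 1108.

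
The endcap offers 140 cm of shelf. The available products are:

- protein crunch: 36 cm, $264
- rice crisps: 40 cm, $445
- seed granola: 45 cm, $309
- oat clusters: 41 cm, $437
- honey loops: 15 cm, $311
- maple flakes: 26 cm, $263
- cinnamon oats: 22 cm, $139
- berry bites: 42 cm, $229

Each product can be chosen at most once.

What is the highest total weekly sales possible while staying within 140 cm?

1457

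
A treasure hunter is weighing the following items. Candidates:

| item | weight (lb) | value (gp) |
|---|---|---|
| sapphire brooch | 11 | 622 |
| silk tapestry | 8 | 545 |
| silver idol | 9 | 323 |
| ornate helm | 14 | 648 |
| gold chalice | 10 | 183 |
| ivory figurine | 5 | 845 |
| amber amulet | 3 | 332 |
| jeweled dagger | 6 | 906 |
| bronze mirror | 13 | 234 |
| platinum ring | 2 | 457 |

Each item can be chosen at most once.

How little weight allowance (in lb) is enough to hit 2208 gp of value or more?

13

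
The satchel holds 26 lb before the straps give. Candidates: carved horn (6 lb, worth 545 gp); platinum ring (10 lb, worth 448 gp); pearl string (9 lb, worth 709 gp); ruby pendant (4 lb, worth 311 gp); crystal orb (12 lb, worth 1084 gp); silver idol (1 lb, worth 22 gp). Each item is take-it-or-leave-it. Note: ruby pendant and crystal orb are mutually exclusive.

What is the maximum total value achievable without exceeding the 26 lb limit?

By value per lb: carved horn 90.83, crystal orb 90.33, pearl string 78.78 lead.
Pearl string + crystal orb + silver idol uses 22 of the 26 lb and totals 1815.
Runner-up pearl string + crystal orb tops out at 1793.

1815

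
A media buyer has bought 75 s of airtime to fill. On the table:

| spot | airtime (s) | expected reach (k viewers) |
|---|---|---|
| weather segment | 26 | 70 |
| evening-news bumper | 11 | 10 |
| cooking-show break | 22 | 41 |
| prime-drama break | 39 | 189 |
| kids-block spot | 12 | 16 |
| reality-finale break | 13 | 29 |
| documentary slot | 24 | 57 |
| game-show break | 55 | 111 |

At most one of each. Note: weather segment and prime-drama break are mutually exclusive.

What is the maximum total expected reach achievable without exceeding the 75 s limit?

262

Best packing: prime-drama break + kids-block spot + documentary slot — 75 s, 262 total.
Every other selection either busts 75 s or breaks a pairing rule or fails to beat 262.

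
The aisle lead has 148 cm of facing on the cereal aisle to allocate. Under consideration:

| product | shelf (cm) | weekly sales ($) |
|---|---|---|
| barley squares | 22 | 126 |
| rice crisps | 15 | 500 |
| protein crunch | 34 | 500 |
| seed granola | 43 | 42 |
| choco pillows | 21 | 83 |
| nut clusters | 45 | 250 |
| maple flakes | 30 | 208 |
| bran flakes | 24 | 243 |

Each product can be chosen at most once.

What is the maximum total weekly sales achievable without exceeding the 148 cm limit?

1701

By weekly sales per cm: rice crisps 33.33, protein crunch 14.71, bran flakes 10.12 lead.
A density-first pass picks barley squares + rice crisps + protein crunch + choco pillows + maple flakes + bran flakes — 1660 at 146 cm.
Dropping barley squares and choco pillows frees 43 cm; slotting in nut clusters (45 cm) lifts the total to 1701 at 148 cm.
Nothing else within 148 cm beats 1701.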